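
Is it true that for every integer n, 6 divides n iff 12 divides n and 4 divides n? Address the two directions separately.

(⟹) This fails: take n = 6. Certainly 6 ∣ 6, but 12 ∤ 6.

(⟸) Suppose 12 ∣ n and 4 ∣ n. Any common multiple of 12 and 4 is a multiple of their lcm; here lcm(12, 4) = 12·4/gcd(12, 4) = 48/4 = 12, so 12 ∣ n. Since 6 ∣ 12, it follows that 6 ∣ n.

Only the converse holds.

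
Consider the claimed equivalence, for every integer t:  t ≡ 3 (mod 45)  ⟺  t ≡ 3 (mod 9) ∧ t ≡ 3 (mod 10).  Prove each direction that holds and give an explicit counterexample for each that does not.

Forward direction. This fails: t = 48 gives 48 ≡ 3 (mod 45) but 48 ≡ 8 (mod 10), so the conjunction on the right does not hold.

Converse. If t ≡ 3 (mod 9) and t ≡ 3 (mod 10), then by the Chinese remainder theorem t ≡ 3 (mod 90). Since 3 ≡ 3 (mod 45) and 45 ∣ 90, we get t ≡ 3 (mod 45).

Only the reverse direction holds.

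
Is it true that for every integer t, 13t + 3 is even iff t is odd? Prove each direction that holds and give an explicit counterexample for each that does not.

Both directions hold.

(⇒) Suppose 13t + 3 is even. Since 13 is odd, 13t and t have the same parity, so 13t + 3 ≡ t + 3 (mod 2). As 3 is odd, 13t + 3 is even exactly when t is odd. Thus t is odd.

(⇐) Conversely, suppose t is odd; write t = 2j + 1. Then 13t + 3 = 13·(2j + 1) + 3 = 2·13j + 16, which is even.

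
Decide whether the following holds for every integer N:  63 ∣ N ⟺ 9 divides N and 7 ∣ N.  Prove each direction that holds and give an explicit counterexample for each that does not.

The biconditional holds.

Forward direction. If 63 ∣ N, write N = 63q. Since 63 = 7·9, N = 9·(7q), so 9 ∣ N; and since 63 = 9·7, N = 7·(9q), so 7 ∣ N.

Converse. Suppose 9 ∣ N and 7 ∣ N. Any common multiple of 9 and 7 is a multiple of their lcm; here gcd(9, 7) = 1, so lcm(9, 7) = 9·7 = 63, so 63 ∣ N.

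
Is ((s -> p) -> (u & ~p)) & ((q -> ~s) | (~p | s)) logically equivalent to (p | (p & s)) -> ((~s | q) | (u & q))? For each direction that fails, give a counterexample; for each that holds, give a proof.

The forward direction holds; the converse fails.

Forward direction. Assume the antecedent. If p is true, the antecedent cannot hold. If p is false, the consequent reduces to true regardless of the other variables. Either way the consequent holds.

Converse. This fails. Under q = F, u = F, s = F, p = F, the left side is false but the right side is true.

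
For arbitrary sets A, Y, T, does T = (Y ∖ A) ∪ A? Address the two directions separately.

Neither inclusion holds.

Forward inclusion. This inclusion fails. Take A = ∅, Y = ∅, T = {1}; then 1 ∈ T but 1 ∉ (Y ∖ A) ∪ A.

Reverse inclusion. This inclusion fails. Take A = {1}, Y = ∅, T = ∅; then 1 ∈ (Y ∖ A) ∪ A but 1 ∉ T.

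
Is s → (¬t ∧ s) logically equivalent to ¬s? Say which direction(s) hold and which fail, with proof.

Only the converse holds.

[⇐] Assume the antecedent. If t is true, the antecedent forces (t = T, s = F), and s → (¬t ∧ s) holds there. If t is false, s → (¬t ∧ s) reduces to true regardless of the other variables. Either way s → (¬t ∧ s) holds.

[⇒] This fails. Under t = F, s = T, the left side is true but the right side is false.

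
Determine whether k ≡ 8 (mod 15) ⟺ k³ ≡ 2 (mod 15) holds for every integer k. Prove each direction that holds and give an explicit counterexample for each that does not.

(→) Suppose k ≡ 8 (mod 15). Write k = 15j + 8. Then (15j + 8)³ = 3375j³ + 5400j² + 2880j + 512 = 15(225j³ + 360j² + 192j + 34) + 2, so k³ ≡ 2 (mod 15).

(←) Conversely, suppose k³ ≡ 2 (mod 15). The only residue r in {0, …, 14} with r³ ≡ 2 (mod 15) is r = 8, so k ≡ 8 (mod 15).

The biconditional holds.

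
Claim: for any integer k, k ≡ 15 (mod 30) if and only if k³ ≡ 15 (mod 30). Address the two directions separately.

The biconditional holds.

Forward direction. Suppose k ≡ 15 (mod 30). Write k = 30j + 15. Then (30j + 15)³ = 27000j³ + 40500j² + 20250j + 3375 = 30(900j³ + 1350j² + 675j + 112) + 15, so k³ ≡ 15 (mod 30).

Converse. Suppose k³ ≡ 15 (mod 30). The only residue r in {0, …, 29} with r³ ≡ 15 (mod 30) is r = 15, so k ≡ 15 (mod 30).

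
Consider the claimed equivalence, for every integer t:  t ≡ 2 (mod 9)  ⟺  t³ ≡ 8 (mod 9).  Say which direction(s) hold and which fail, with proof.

Only the forward implication holds.

(←) This fails: take t = 5. Then 5³ = 125 ≡ 8 (mod 9), yet 5 ≡ 5 (mod 9), not 2.

(→) Suppose t ≡ 2 (mod 9). Write t = 9j + 2. Then (9j + 2)³ = 729j³ + 486j² + 108j + 8 = 9(81j³ + 54j² + 12j) + 8, so t³ ≡ 8 (mod 9).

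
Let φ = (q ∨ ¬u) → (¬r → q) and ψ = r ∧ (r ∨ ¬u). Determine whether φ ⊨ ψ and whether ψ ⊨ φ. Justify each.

[⇒] This fails. Under r = F, q = T, u = F, the left side is true but the right side is false.

[⇐] Assume the antecedent. If r is true, (q ∨ ¬u) → (¬r → q) reduces to true regardless of the other variables. If r is false, the antecedent cannot hold. Either way (q ∨ ¬u) → (¬r → q) holds.

(⇒) fails; (⇐) holds.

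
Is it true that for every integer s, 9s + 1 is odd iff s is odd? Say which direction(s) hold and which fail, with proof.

Neither implication holds.

(⟹) This fails: s = 6 gives 9s + 1 = 55, which is odd, but 6 is even, not odd.

(⟸) This also fails: s = 7 is odd, but 9s + 1 = 64 is even, not odd.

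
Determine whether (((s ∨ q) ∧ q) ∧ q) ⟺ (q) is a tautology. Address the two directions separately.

The biconditional holds.

[⇐] Assume the antecedent. If q is true, ((s ∨ q) ∧ q) ∧ q reduces to true regardless of the other variables. If q is false, the antecedent cannot hold. Either way ((s ∨ q) ∧ q) ∧ q holds.

[⇒] Assume the antecedent. If q is true, q reduces to true regardless of the other variables. If q is false, the antecedent cannot hold. Either way q holds.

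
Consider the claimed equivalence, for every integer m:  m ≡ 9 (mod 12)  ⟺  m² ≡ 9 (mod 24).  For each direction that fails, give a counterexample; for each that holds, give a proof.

(⇒) holds; (⇐) fails.

(←) This fails: take m = 3. Then 3² = 9 ≡ 9 (mod 24), yet 3 ≡ 3 (mod 12), not 9.

(→) Suppose m ≡ 9 (mod 12). Working modulo 24, m ∈ {9, 21}; for each such r, r² ≡ 9 (mod 24).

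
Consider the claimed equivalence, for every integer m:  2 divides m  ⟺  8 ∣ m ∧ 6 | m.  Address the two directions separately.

(⇒) This fails: take m = 2. Certainly 2 ∣ 2, but 8 ∤ 2.

(⇐) Suppose 8 ∣ m and 6 ∣ m. Any common multiple of 8 and 6 is a multiple of their lcm; here lcm(8, 6) = 8·6/gcd(8, 6) = 48/2 = 24, so 24 ∣ m. Since 2 ∣ 24, it follows that 2 ∣ m.

(⇒) fails; (⇐) holds.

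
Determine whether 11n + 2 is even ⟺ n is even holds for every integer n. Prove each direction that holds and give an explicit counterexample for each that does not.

Both implications hold.

(←) Suppose n is even; write n = 2j. Then 11n + 2 = 11·(2j) + 2 = 2·11j + 2, which is even.

(→) Suppose 11n + 2 is even. Since 11 is odd, 11n and n have the same parity, so 11n + 2 ≡ n + 2 (mod 2). As 2 is even, 11n + 2 is even exactly when n is even. Thus n is even.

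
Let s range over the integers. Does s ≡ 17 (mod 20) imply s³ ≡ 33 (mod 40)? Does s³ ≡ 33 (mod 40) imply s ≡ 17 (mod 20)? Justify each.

Not equivalent: only (⇐) holds.

Forward direction. This fails: take s = 37. Then 37 ≡ 17 (mod 20), but 37³ = 50653 ≡ 13 (mod 40), not 33.

Converse. The residues r modulo 40 with r³ ≡ 33 (mod 40) are exactly {17}, and each is ≡ 17 (mod 20).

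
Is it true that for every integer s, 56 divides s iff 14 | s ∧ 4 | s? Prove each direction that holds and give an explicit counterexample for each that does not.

(⇒) holds; (⇐) fails.

Forward direction. If 56 ∣ s, write s = 56q. Since 56 = 4·14, s = 14·(4q), so 14 ∣ s; and since 56 = 14·4, s = 4·(14q), so 4 ∣ s.

Converse. This fails: take s = 28. Both 14 ∣ 28 and 4 ∣ 28, yet 28 is not a multiple of 56 (since 28 = 0·56 + 28), so 56 ∤ 28.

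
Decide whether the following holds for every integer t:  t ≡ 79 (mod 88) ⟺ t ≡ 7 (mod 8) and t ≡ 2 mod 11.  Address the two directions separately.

(⟹) Suppose t ≡ 79 (mod 88); write t = 88j + 79. Since 8 ∣ 88, reducing mod 8 gives t ≡ 79 ≡ 7 (mod 8); since 11 ∣ 88, reducing mod 11 gives t ≡ 79 ≡ 2 (mod 11).

(⟸) Conversely, if t ≡ 7 (mod 8) and t ≡ 2 (mod 11), then by the Chinese remainder theorem t ≡ 79 (mod 88). This is exactly t ≡ 79 (mod 88).

Both directions hold; the statement is true.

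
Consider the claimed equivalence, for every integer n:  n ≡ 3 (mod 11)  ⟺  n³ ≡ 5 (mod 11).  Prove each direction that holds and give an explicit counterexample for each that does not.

The biconditional holds.

(⟹) Suppose n ≡ 3 (mod 11). Write n = 11j + 3. Then (11j + 3)³ = 1331j³ + 1089j² + 297j + 27 = 11(121j³ + 99j² + 27j + 2) + 5, so n³ ≡ 5 (mod 11).

(⟸) Conversely, suppose n³ ≡ 5 (mod 11). The only residue r in {0, …, 10} with r³ ≡ 5 (mod 11) is r = 3, so n ≡ 3 (mod 11).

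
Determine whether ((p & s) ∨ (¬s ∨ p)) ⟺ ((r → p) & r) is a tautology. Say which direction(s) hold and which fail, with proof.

(⟹) This fails. Under r = F, p = F, s = F, the left side is true but the right side is false.

(⟸) Assume the antecedent. If r is true, the antecedent forces (r = T, p = T, s = F) or (r = T, p = T, s = T), and (p & s) ∨ (¬s ∨ p) holds there. If r is false, the antecedent cannot hold. Either way (p & s) ∨ (¬s ∨ p) holds.

Not equivalent: only (⇐) holds.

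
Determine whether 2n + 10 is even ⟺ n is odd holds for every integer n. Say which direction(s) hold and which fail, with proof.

Forward direction. This fails: take n = 2. Then 2n + 10 = 14, which is even, yet n = 2 is even, not odd.

Converse. Suppose n is odd. Since 2 is even, 2n is even for every n, so 2n + 10 has the same parity as 10, which is even. Hence 2n + 10 is even.

Not equivalent: only (⇐) holds.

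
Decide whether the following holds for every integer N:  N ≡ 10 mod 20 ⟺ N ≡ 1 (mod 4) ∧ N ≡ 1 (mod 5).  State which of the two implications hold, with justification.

(⇒) fails and (⇐) fails.

(⟹) This fails: N = 10 gives 10 ≡ 10 (mod 20) but 10 ≡ 2 (mod 4), so the conjunction on the right does not hold.

(⟸) This fails: N = 1 satisfies both congruences on the right (1 ≡ 1 mod 4 and 1 ≡ 1 mod 5) yet 1 ≡ 1 (mod 20), not 10.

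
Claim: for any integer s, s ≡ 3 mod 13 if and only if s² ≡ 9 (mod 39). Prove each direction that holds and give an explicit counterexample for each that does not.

Both directions fail.

Forward direction. This fails: take s = 16. Then 16 ≡ 3 (mod 13), but 16² = 256 ≡ 22 (mod 39), not 9.

Converse. This fails: take s = 36. Then 36² = 1296 ≡ 9 (mod 39), yet 36 ≡ 10 (mod 13), not 3.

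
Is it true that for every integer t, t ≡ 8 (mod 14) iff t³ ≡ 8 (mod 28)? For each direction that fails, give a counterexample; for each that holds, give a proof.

(⇒) holds; (⇐) fails.

(⇒) Suppose t ≡ 8 (mod 14). Working modulo 28, t ∈ {8, 22}; for each such r, r³ ≡ 8 (mod 28).

(⇐) This fails: take t = 2. Then 2³ = 8 ≡ 8 (mod 28), yet 2 ≡ 2 (mod 14), not 8.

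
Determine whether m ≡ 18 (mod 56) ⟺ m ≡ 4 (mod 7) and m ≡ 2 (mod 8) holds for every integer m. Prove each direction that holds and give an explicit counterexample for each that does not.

[⇒] Suppose m ≡ 18 (mod 56); write m = 56j + 18. Since 7 ∣ 56, reducing mod 7 gives m ≡ 18 ≡ 4 (mod 7); since 8 ∣ 56, reducing mod 8 gives m ≡ 18 ≡ 2 (mod 8).

[⇐] Conversely, if m ≡ 4 (mod 7) and m ≡ 2 (mod 8), then by the Chinese remainder theorem m ≡ 18 (mod 56). This is exactly m ≡ 18 (mod 56).

Both directions hold; the statement is true.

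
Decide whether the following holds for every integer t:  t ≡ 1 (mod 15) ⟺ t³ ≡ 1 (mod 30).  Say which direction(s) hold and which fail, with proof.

Only the converse holds.

(⟸) The residues r modulo 30 with r³ ≡ 1 (mod 30) are exactly {1}, and each is ≡ 1 (mod 15).

(⟹) This fails: take t = 16. Then 16 ≡ 1 (mod 15), but 16³ = 4096 ≡ 16 (mod 30), not 1.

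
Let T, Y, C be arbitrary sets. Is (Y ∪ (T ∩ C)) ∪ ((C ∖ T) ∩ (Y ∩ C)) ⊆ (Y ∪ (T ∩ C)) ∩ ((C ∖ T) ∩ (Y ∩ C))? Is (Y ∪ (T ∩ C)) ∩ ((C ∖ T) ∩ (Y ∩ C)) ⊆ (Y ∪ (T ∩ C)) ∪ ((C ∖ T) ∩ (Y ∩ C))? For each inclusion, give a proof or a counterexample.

(⊆) fails; (⊇) holds.

(⟹) This inclusion fails. Take T = ∅, Y = {1}, C = ∅; then 1 ∈ (Y ∪ (T ∩ C)) ∪ ((C ∖ T) ∩ (Y ∩ C)) but 1 ∉ (Y ∪ (T ∩ C)) ∩ ((C ∖ T) ∩ (Y ∩ C)).

(⟸) Let x ∈ (Y ∪ (T ∩ C)) ∩ ((C ∖ T) ∩ (Y ∩ C)). Then x ∈ Y ∩ C and x ∉ T, from which x ∈ (Y ∪ (T ∩ C)) ∪ ((C ∖ T) ∩ (Y ∩ C)).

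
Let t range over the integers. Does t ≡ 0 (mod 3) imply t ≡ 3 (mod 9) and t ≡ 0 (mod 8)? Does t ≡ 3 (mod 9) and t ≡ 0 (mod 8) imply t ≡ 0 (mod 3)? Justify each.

(⇒) fails; (⇐) holds.

(⇐) If t ≡ 3 (mod 9) and t ≡ 0 (mod 8), then by the Chinese remainder theorem t ≡ 48 (mod 72). Since 48 ≡ 0 (mod 3) and 3 ∣ 72, we get t ≡ 0 (mod 3).

(⇒) This fails: t = 0 gives 0 ≡ 0 (mod 3) but 0 ≡ 0 (mod 9), so the conjunction on the right does not hold.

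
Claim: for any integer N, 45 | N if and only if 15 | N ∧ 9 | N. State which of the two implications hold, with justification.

(⟸) Suppose 15 ∣ N and 9 ∣ N. Any common multiple of 15 and 9 is a multiple of their lcm; here lcm(15, 9) = 15·9/gcd(15, 9) = 135/3 = 45, so 45 ∣ N.

(⟹) If 45 ∣ N, write N = 45q. Since 45 = 3·15, N = 15·(3q), so 15 ∣ N; and since 45 = 5·9, N = 9·(5q), so 9 ∣ N.

Equivalent; both directions hold.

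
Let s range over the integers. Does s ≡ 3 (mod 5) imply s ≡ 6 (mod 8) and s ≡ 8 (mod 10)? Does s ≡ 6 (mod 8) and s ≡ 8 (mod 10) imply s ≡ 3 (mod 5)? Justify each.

[⇒] This fails: s = 33 gives 33 ≡ 3 (mod 5) but 33 ≡ 1 (mod 8), so the conjunction on the right does not hold.

[⇐] Conversely, if s ≡ 6 (mod 8) and s ≡ 8 (mod 10), then by the Chinese remainder theorem s ≡ 38 (mod 40). Since 38 ≡ 3 (mod 5) and 5 ∣ 40, we get s ≡ 3 (mod 5).

Only the converse holds.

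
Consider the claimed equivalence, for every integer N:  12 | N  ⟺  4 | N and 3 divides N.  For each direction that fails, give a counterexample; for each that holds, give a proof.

(⟸) Suppose 4 ∣ N and 3 ∣ N. Any common multiple of 4 and 3 is a multiple of their lcm; here gcd(4, 3) = 1, so lcm(4, 3) = 4·3 = 12, so 12 ∣ N.

(⟹) If 12 ∣ N, write N = 12q. Since 12 = 3·4, N = 4·(3q), so 4 ∣ N; and since 12 = 4·3, N = 3·(4q), so 3 ∣ N.

Both implications hold.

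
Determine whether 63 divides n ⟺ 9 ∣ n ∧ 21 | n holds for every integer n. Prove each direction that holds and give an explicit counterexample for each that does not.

(⇐) Suppose 9 ∣ n and 21 ∣ n. Any common multiple of 9 and 21 is a multiple of their lcm; here lcm(9, 21) = 9·21/gcd(9, 21) = 189/3 = 63, so 63 ∣ n.

(⇒) If 63 ∣ n, write n = 63q. Since 63 = 7·9, n = 9·(7q), so 9 ∣ n; and since 63 = 3·21, n = 21·(3q), so 21 ∣ n.

Both implications hold.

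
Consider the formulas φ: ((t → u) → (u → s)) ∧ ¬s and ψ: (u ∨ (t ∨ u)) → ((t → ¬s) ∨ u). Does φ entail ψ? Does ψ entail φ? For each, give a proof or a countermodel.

Only the forward implication holds.

Forward direction. Assume the antecedent. If s is true, the antecedent cannot hold. If s is false, (u ∨ (t ∨ u)) → ((t → ¬s) ∨ u) reduces to true regardless of the other variables. Either way (u ∨ (t ∨ u)) → ((t → ¬s) ∨ u) holds.

Converse. This fails. Under s = T, t = F, u = F, the left side is false but the right side is true.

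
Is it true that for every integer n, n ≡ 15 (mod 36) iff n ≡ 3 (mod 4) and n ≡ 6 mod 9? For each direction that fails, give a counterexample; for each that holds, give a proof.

(⇒) Suppose n ≡ 15 (mod 36); write n = 36j + 15. Since 4 ∣ 36, reducing mod 4 gives n ≡ 15 ≡ 3 (mod 4); since 9 ∣ 36, reducing mod 9 gives n ≡ 15 ≡ 6 (mod 9).

(⇐) Conversely, if n ≡ 3 (mod 4) and n ≡ 6 (mod 9), then by the Chinese remainder theorem n ≡ 15 (mod 36). This is exactly n ≡ 15 (mod 36).

The biconditional holds.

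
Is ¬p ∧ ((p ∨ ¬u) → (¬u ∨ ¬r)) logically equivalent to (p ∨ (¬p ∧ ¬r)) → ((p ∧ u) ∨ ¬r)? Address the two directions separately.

Only the forward direction holds.

(⇒) Assume the antecedent. If r is true, the antecedent forces (r = T, p = F, u = F) or (r = T, p = F, u = T), and the consequent holds there. If r is false, the consequent reduces to true regardless of the other variables. Either way the consequent holds.

(⇐) This fails. Under r = F, p = T, u = F, the left side is false but the right side is true.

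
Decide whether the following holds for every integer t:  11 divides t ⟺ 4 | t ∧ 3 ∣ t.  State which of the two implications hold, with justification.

Forward direction. This fails: take t = 11. Certainly 11 ∣ 11, but 4 ∤ 11.

Converse. This fails: take t = 12. Both 4 ∣ 12 and 3 ∣ 12, yet 12 is not a multiple of 11 (since 12 = 1·11 + 1), so 11 ∤ 12.

Neither direction holds.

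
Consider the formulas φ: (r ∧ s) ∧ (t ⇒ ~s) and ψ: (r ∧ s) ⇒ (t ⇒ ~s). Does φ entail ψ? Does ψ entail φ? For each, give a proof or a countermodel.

[⇐] This fails. Under t = F, s = F, r = F, the left side is false but the right side is true.

[⇒] Assume the antecedent. If t is true, the antecedent cannot hold. If t is false, (r ∧ s) ⇒ (t ⇒ ~s) reduces to true regardless of the other variables. Either way (r ∧ s) ⇒ (t ⇒ ~s) holds.

(⇒) holds; (⇐) fails.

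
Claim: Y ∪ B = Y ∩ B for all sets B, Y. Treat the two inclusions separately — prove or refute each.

(⟹) This inclusion fails. Take B = {1}, Y = ∅; then 1 ∈ Y ∪ B but 1 ∉ Y ∩ B.

(⟸) Let x ∈ Y ∩ B. Then x ∈ B ∩ Y, from which x ∈ Y ∪ B.

(⊆) fails; (⊇) holds.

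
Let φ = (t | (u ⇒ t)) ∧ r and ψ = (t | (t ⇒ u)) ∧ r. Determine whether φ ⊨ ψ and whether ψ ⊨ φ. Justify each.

Only the forward implication holds.

(→) Assume the antecedent. If u is true, the antecedent forces (u = T, r = T, t = T), and (t | (t ⇒ u)) ∧ r holds there. If u is false, the antecedent forces (u = F, r = T, t = F) or (u = F, r = T, t = T), and (t | (t ⇒ u)) ∧ r holds there. Either way (t | (t ⇒ u)) ∧ r holds.

(←) This fails. Under u = T, r = T, t = F, the left side is false but the right side is true.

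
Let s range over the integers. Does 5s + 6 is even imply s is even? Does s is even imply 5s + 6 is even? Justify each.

(⟹) Suppose 5s + 6 is even. Since 5 is odd, 5s and s have the same parity, so 5s + 6 ≡ s + 6 (mod 2). As 6 is even, 5s + 6 is even exactly when s is even. Thus s is even.

(⟸) Conversely, suppose s is even; write s = 2j. Then 5s + 6 = 5·(2j) + 6 = 2·5j + 6, which is even.

Both directions hold.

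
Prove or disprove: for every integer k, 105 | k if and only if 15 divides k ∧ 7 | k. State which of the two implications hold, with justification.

(⟹) If 105 ∣ k, write k = 105q. Since 105 = 7·15, k = 15·(7q), so 15 ∣ k; and since 105 = 15·7, k = 7·(15q), so 7 ∣ k.

(⟸) Suppose 15 ∣ k and 7 ∣ k. Any common multiple of 15 and 7 is a multiple of their lcm; here gcd(15, 7) = 1, so lcm(15, 7) = 15·7 = 105, so 105 ∣ k.

Both directions hold.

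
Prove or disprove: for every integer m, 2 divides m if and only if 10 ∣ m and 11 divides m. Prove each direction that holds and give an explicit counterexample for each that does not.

Forward direction. This fails: take m = 2. Certainly 2 ∣ 2, but 10 ∤ 2.

Converse. Suppose 10 ∣ m and 11 ∣ m. Any common multiple of 10 and 11 is a multiple of their lcm; here gcd(10, 11) = 1, so lcm(10, 11) = 10·11 = 110, so 110 ∣ m. Since 2 ∣ 110, it follows that 2 ∣ m.

The forward direction fails; the converse holds.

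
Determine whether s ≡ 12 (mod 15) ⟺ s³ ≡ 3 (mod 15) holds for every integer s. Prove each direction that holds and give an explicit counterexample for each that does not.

[⇒] Suppose s ≡ 12 (mod 15). Write s = 15j + 12. Then (15j + 12)³ = 3375j³ + 8100j² + 6480j + 1728 = 15(225j³ + 540j² + 432j + 115) + 3, so s³ ≡ 3 (mod 15).

[⇐] Conversely, suppose s³ ≡ 3 (mod 15). The only residue r in {0, …, 14} with r³ ≡ 3 (mod 15) is r = 12, so s ≡ 12 (mod 15).

Both directions hold; the statement is true.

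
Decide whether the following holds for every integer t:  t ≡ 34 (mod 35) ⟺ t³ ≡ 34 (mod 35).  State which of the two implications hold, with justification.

[⇒] Suppose t ≡ 34 (mod 35). Write t = 35j + 34. Then (35j + 34)³ = 42875j³ + 124950j² + 121380j + 39304 = 35(1225j³ + 3570j² + 3468j + 1122) + 34, so t³ ≡ 34 (mod 35).

[⇐] This fails: take t = 19. Then 19³ = 6859 ≡ 34 (mod 35), yet 19 ≡ 19 (mod 35), not 34.

The forward direction holds; the converse fails.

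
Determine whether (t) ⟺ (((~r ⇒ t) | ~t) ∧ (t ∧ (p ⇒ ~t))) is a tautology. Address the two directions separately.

(⟹) This fails. Under t = T, r = F, p = T, the left side is true but the right side is false.

(⟸) Assume the antecedent. If t is true, t reduces to true regardless of the other variables. If t is false, the antecedent cannot hold. Either way t holds.

Only the converse holds.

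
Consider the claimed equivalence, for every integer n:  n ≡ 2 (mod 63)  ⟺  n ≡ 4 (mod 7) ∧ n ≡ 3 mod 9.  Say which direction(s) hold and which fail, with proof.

Neither implication holds.

[⇒] This fails: n = 2 gives 2 ≡ 2 (mod 63) but 2 ≡ 2 (mod 7), so the conjunction on the right does not hold.

[⇐] This fails: n = 39 satisfies both congruences on the right (39 ≡ 4 mod 7 and 39 ≡ 3 mod 9) yet 39 ≡ 39 (mod 63), not 2.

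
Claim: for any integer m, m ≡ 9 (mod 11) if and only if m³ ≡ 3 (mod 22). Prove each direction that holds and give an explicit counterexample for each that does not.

Only the converse holds.

(⇒) This fails: take m = 20. Then 20 ≡ 9 (mod 11), but 20³ = 8000 ≡ 14 (mod 22), not 3.

(⇐) Conversely, the residues r modulo 22 with r³ ≡ 3 (mod 22) are exactly {9}, and each is ≡ 9 (mod 11).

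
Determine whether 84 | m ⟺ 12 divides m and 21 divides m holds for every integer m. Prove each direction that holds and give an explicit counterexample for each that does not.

(⇐) Suppose 12 ∣ m and 21 ∣ m. Any common multiple of 12 and 21 is a multiple of their lcm; here lcm(12, 21) = 12·21/gcd(12, 21) = 252/3 = 84, so 84 ∣ m.

(⇒) If 84 ∣ m, write m = 84q. Since 84 = 7·12, m = 12·(7q), so 12 ∣ m; and since 84 = 4·21, m = 21·(4q), so 21 ∣ m.

Equivalent; both directions hold.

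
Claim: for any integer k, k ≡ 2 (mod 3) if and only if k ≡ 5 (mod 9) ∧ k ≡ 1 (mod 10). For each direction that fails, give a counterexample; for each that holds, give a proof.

[⇐] If k ≡ 5 (mod 9) and k ≡ 1 (mod 10), then by the Chinese remainder theorem k ≡ 41 (mod 90). Since 41 ≡ 2 (mod 3) and 3 ∣ 90, we get k ≡ 2 (mod 3).

[⇒] This fails: k = 2 gives 2 ≡ 2 (mod 3) but 2 ≡ 2 (mod 9), so the conjunction on the right does not hold.

Only the converse holds.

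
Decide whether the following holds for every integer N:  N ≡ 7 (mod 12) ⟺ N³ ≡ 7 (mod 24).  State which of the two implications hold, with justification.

Not equivalent: only (⇐) holds.

(⟸) The residues r modulo 24 with r³ ≡ 7 (mod 24) are exactly {7}, and each is ≡ 7 (mod 12).

(⟹) This fails: take N = 19. Then 19 ≡ 7 (mod 12), but 19³ = 6859 ≡ 19 (mod 24), not 7.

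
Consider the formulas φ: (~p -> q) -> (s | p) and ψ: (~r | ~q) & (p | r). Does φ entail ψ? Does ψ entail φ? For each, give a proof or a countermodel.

(⟹) This fails. Under q = F, r = F, p = F, s = F, the left side is true but the right side is false.

(⟸) Assume the antecedent. If q is true, the antecedent forces (q = T, r = F, p = T, s = F) or (q = T, r = F, p = T, s = T), and (~p -> q) -> (s | p) holds there. If q is false, (~p -> q) -> (s | p) reduces to true regardless of the other variables. Either way (~p -> q) -> (s | p) holds.

The forward direction fails; the converse holds.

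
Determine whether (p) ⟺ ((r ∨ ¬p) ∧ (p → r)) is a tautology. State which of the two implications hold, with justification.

(⇒) fails and (⇐) fails.

Forward direction. This fails. Under r = F, p = T, the left side is true but the right side is false.

Converse. This fails. Under r = F, p = F, the left side is false but the right side is true.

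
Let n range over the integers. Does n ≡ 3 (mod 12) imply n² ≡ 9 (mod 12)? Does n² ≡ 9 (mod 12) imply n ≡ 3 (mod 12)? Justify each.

The forward direction holds; the converse fails.

(⟹) Suppose n ≡ 3 (mod 12). Write n = 12j + 3. Then (12j + 3)² = 144j² + 72j + 9 = 12(12j² + 6j) + 9, so n² ≡ 9 (mod 12).

(⟸) This fails: take n = 9. Then 9² = 81 ≡ 9 (mod 12), yet 9 ≡ 9 (mod 12), not 3.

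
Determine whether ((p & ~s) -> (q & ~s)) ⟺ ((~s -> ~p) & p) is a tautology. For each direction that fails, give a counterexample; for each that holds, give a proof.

The forward direction fails; the converse holds.

(⟸) Assume the antecedent. If s is true, (p & ~s) -> (q & ~s) reduces to true regardless of the other variables. If s is false, the antecedent cannot hold. Either way (p & ~s) -> (q & ~s) holds.

(⟹) This fails. Under s = F, p = F, q = F, the left side is true but the right side is false.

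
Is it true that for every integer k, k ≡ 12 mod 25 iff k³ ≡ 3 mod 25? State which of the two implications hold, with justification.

[⇐] Suppose k³ ≡ 3 (mod 25). The only residue r in {0, …, 24} with r³ ≡ 3 (mod 25) is r = 12, so k ≡ 12 (mod 25).

[⇒] Suppose k ≡ 12 mod 25. Write k = 25j + 12. Then (25j + 12)³ = 15625j³ + 22500j² + 10800j + 1728 = 25(625j³ + 900j² + 432j + 69) + 3, so k³ ≡ 3 (mod 25).

Both implications hold.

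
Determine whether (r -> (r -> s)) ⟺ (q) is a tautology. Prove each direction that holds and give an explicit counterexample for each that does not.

(→) This fails. Under s = F, q = F, r = F, the left side is true but the right side is false.

(←) This fails. Under s = F, q = T, r = T, the left side is false but the right side is true.

Neither direction holds.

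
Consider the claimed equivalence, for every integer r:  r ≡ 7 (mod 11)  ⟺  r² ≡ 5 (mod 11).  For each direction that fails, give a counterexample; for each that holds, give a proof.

The forward direction holds; the converse fails.

Forward direction. Suppose r ≡ 7 (mod 11). Write r = 11j + 7. Then (11j + 7)² = 121j² + 154j + 49 = 11(11j² + 14j + 4) + 5, so r² ≡ 5 (mod 11).

Converse. This fails: take r = 4. Then 4² = 16 ≡ 5 (mod 11), yet 4 ≡ 4 (mod 11), not 7.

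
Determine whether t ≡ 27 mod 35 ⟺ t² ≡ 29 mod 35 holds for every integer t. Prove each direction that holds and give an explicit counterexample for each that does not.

(→) Suppose t ≡ 27 mod 35. Write t = 35j + 27. Then (35j + 27)² = 1225j² + 1890j + 729 = 35(35j² + 54j + 20) + 29, so t² ≡ 29 (mod 35).

(←) This fails: take t = 8. Then 8² = 64 ≡ 29 (mod 35), yet 8 ≡ 8 (mod 35), not 27.

The forward direction holds; the converse fails.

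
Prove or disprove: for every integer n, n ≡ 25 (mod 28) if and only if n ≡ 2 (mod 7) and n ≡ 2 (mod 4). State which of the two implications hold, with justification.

(⇒) This fails: n = 25 gives 25 ≡ 25 (mod 28) but 25 ≡ 4 (mod 7), so the conjunction on the right does not hold.

(⇐) This fails: n = 2 satisfies both congruences on the right (2 ≡ 2 mod 7 and 2 ≡ 2 mod 4) yet 2 ≡ 2 (mod 28), not 25.

Neither implication holds.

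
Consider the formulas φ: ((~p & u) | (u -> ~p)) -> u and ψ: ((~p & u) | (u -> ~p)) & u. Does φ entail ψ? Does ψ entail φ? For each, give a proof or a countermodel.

Not equivalent: only (⇐) holds.

(→) This fails. Under p = T, u = T, the left side is true but the right side is false.

(←) Assume the antecedent. If p is true, the antecedent cannot hold. If p is false, the antecedent forces (p = F, u = T), and ((~p & u) | (u -> ~p)) -> u holds there. Either way ((~p & u) | (u -> ~p)) -> u holds.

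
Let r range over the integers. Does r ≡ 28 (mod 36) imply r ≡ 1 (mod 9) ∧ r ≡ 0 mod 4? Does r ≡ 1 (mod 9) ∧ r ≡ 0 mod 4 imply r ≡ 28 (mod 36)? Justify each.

[⇒] Suppose r ≡ 28 (mod 36); write r = 36j + 28. Since 9 ∣ 36, reducing mod 9 gives r ≡ 28 ≡ 1 (mod 9); since 4 ∣ 36, reducing mod 4 gives r ≡ 28 ≡ 0 (mod 4).

[⇐] Conversely, if r ≡ 1 (mod 9) and r ≡ 0 (mod 4), then by the Chinese remainder theorem r ≡ 28 (mod 36). This is exactly r ≡ 28 (mod 36).

Both directions hold; the statement is true.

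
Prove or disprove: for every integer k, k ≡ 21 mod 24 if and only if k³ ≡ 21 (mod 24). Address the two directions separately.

(→) Suppose k ≡ 21 mod 24. Write k = 24j + 21. Then (24j + 21)³ = 13824j³ + 36288j² + 31752j + 9261 = 24(576j³ + 1512j² + 1323j + 385) + 21, so k³ ≡ 21 (mod 24).

(←) Conversely, suppose k³ ≡ 21 (mod 24). The only residue r in {0, …, 23} with r³ ≡ 21 (mod 24) is r = 21, so k ≡ 21 (mod 24).

Equivalent; both directions hold.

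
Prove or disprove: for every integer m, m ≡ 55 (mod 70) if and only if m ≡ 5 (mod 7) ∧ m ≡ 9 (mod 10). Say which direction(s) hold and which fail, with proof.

[⇒] This fails: m = 55 gives 55 ≡ 55 (mod 70) but 55 ≡ 6 (mod 7), so the conjunction on the right does not hold.

[⇐] This fails: m = 19 satisfies both congruences on the right (19 ≡ 5 mod 7 and 19 ≡ 9 mod 10) yet 19 ≡ 19 (mod 70), not 55.

Both directions fail.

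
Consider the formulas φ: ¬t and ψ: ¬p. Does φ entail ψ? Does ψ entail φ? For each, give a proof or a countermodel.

Both directions fail.

[⇒] This fails. Under p = T, t = F, the left side is true but the right side is false.

[⇐] This fails. Under p = F, t = T, the left side is false but the right side is true.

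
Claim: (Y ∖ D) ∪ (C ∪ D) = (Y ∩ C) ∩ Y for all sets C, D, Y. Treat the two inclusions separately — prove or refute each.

(⊆) fails; (⊇) holds.

(⊆) This inclusion fails. Take C = {1}, D = ∅, Y = ∅; then 1 ∈ (Y ∖ D) ∪ (C ∪ D) but 1 ∉ (Y ∩ C) ∩ Y.

(⊇) Let x ∈ (Y ∩ C) ∩ Y. Then either x ∈ C ∩ Y and x ∉ D; or x ∈ C ∩ D ∩ Y. In each case x ∈ (Y ∖ D) ∪ (C ∪ D), so (Y ∩ C) ∩ Y ⊆ (Y ∖ D) ∪ (C ∪ D).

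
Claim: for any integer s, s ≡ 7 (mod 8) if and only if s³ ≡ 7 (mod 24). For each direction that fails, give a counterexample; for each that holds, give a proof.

Only the reverse direction holds.

(⟹) This fails: take s = 15. Then 15 ≡ 7 (mod 8), but 15³ = 3375 ≡ 15 (mod 24), not 7.

(⟸) Conversely, the residues r modulo 24 with r³ ≡ 7 (mod 24) are exactly {7}, and each is ≡ 7 (mod 8).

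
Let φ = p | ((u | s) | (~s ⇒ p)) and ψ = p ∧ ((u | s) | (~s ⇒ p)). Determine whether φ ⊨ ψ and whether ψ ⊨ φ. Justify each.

(⇒) fails; (⇐) holds.

(→) This fails. Under s = T, p = F, u = F, the left side is true but the right side is false.

(←) Assume the antecedent. If s is true, p | ((u | s) | (~s ⇒ p)) reduces to true regardless of the other variables. If s is false, the antecedent forces (s = F, p = T, u = F) or (s = F, p = T, u = T), and p | ((u | s) | (~s ⇒ p)) holds there. Either way p | ((u | s) | (~s ⇒ p)) holds.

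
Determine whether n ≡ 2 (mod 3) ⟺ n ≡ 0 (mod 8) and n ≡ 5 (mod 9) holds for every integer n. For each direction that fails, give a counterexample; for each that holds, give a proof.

(←) If n ≡ 0 (mod 8) and n ≡ 5 (mod 9), then by the Chinese remainder theorem n ≡ 32 (mod 72). Since 32 ≡ 2 (mod 3) and 3 ∣ 72, we get n ≡ 2 (mod 3).

(→) This fails: n = 2 gives 2 ≡ 2 (mod 3) but 2 ≡ 2 (mod 8), so the conjunction on the right does not hold.

The forward direction fails; the converse holds.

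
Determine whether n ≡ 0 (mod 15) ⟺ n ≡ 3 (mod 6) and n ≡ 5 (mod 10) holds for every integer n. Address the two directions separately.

[⇒] This fails: n = 0 gives 0 ≡ 0 (mod 15) but 0 ≡ 0 (mod 6), so the conjunction on the right does not hold.

[⇐] Conversely, if n ≡ 3 (mod 6) and n ≡ 5 (mod 10), then by the Chinese remainder theorem n ≡ 15 (mod 30). Since 15 ≡ 0 (mod 15) and 15 ∣ 30, we get n ≡ 0 (mod 15).

(⇒) fails; (⇐) holds.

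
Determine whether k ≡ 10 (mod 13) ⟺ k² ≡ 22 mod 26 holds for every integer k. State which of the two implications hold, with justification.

(⟹) This fails: take k = 23. Then 23 ≡ 10 (mod 13), but 23² = 529 ≡ 9 (mod 26), not 22.

(⟸) This fails: take k = 16. Then 16² = 256 ≡ 22 (mod 26), yet 16 ≡ 3 (mod 13), not 10.

Neither implication holds.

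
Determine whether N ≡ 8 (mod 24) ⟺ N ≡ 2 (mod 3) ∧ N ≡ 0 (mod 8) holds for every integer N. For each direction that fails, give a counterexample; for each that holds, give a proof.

(⇒) Suppose N ≡ 8 (mod 24); write N = 24j + 8. Since 3 ∣ 24, reducing mod 3 gives N ≡ 8 ≡ 2 (mod 3); since 8 ∣ 24, reducing mod 8 gives N ≡ 8 ≡ 0 (mod 8).

(⇐) Conversely, if N ≡ 2 (mod 3) and N ≡ 0 (mod 8), then by the Chinese remainder theorem N ≡ 8 (mod 24). This is exactly N ≡ 8 (mod 24).

Equivalent; both directions hold.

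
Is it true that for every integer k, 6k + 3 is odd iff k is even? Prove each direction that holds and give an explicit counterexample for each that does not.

Only the reverse direction holds.

[⇒] This fails: take k = 3. Then 6k + 3 = 21, which is odd, yet k = 3 is odd, not even.

[⇐] Suppose k is even. Since 6 is even, 6k is even for every k, so 6k + 3 has the same parity as 3, which is odd. Hence 6k + 3 is odd.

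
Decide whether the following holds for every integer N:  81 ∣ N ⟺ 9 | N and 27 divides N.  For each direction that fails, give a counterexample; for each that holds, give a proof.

(⟹) If 81 ∣ N, write N = 81q. Since 81 = 9·9, N = 9·(9q), so 9 ∣ N; and since 81 = 3·27, N = 27·(3q), so 27 ∣ N.

(⟸) This fails: take N = 27. Both 9 ∣ 27 and 27 ∣ 27, yet 27 is not a multiple of 81 (since 27 = 0·81 + 27), so 81 ∤ 27.

Only the forward direction holds.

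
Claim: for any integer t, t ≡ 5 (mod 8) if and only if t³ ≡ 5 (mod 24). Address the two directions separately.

Not equivalent: only (⇐) holds.

[⇒] This fails: take t = 13. Then 13 ≡ 5 (mod 8), but 13³ = 2197 ≡ 13 (mod 24), not 5.

[⇐] Conversely, the residues r modulo 24 with r³ ≡ 5 (mod 24) are exactly {5}, and each is ≡ 5 (mod 8).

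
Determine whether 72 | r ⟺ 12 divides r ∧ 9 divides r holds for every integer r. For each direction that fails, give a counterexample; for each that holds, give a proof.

(⇒) holds; (⇐) fails.

(⟹) If 72 ∣ r, write r = 72q. Since 72 = 6·12, r = 12·(6q), so 12 ∣ r; and since 72 = 8·9, r = 9·(8q), so 9 ∣ r.

(⟸) This fails: take r = 36. Both 12 ∣ 36 and 9 ∣ 36, yet 36 is not a multiple of 72 (since 36 = 0·72 + 36), so 72 ∤ 36.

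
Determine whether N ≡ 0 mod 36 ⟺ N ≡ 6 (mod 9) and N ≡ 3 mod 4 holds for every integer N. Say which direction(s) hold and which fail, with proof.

(⇒) This fails: N = 0 gives 0 ≡ 0 (mod 36) but 0 ≡ 0 (mod 9), so the conjunction on the right does not hold.

(⇐) This fails: N = 15 satisfies both congruences on the right (15 ≡ 6 mod 9 and 15 ≡ 3 mod 4) yet 15 ≡ 15 (mod 36), not 0.

(⇒) fails and (⇐) fails.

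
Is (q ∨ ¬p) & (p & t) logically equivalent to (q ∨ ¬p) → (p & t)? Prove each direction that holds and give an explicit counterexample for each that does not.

Not equivalent: only (⇒) holds.

(⟹) Assume the antecedent. If q is true, the antecedent forces (q = T, p = T, t = T), and (q ∨ ¬p) → (p & t) holds there. If q is false, the antecedent cannot hold. Either way (q ∨ ¬p) → (p & t) holds.

(⟸) This fails. Under q = F, p = T, t = F, the left side is false but the right side is true.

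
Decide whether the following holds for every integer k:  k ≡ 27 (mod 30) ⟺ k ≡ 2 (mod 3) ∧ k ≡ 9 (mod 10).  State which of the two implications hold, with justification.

Neither implication holds.

[⇒] This fails: k = 27 gives 27 ≡ 27 (mod 30) but 27 ≡ 0 (mod 3), so the conjunction on the right does not hold.

[⇐] This fails: k = 29 satisfies both congruences on the right (29 ≡ 2 mod 3 and 29 ≡ 9 mod 10) yet 29 ≡ 29 (mod 30), not 27.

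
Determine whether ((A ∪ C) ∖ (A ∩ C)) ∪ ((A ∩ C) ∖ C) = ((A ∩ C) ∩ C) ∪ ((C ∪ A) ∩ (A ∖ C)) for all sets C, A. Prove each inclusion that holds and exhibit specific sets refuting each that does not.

(⊆) This inclusion fails. Take C = {1}, A = ∅; then 1 ∈ ((A ∪ C) ∖ (A ∩ C)) ∪ ((A ∩ C) ∖ C) but 1 ∉ ((A ∩ C) ∩ C) ∪ ((C ∪ A) ∩ (A ∖ C)).

(⊇) This inclusion fails. Take C = {1}, A = {1}; then 1 ∈ ((A ∩ C) ∩ C) ∪ ((C ∪ A) ∩ (A ∖ C)) but 1 ∉ ((A ∪ C) ∖ (A ∩ C)) ∪ ((A ∩ C) ∖ C).

Neither inclusion holds.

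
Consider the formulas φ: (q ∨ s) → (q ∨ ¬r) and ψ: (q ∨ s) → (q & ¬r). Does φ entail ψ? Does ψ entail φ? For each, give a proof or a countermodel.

Only the converse holds.

Forward direction. This fails. Under r = F, s = T, q = F, the left side is true but the right side is false.

Converse. Assume the antecedent. If r is true, the antecedent forces (r = T, s = F, q = F), and (q ∨ s) → (q ∨ ¬r) holds there. If r is false, (q ∨ s) → (q ∨ ¬r) reduces to true regardless of the other variables. Either way (q ∨ s) → (q ∨ ¬r) holds.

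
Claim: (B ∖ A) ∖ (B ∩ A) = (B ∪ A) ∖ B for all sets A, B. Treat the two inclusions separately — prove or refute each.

(⟹) This inclusion fails. Take A = ∅, B = {1}; then 1 ∈ (B ∖ A) ∖ (B ∩ A) but 1 ∉ (B ∪ A) ∖ B.

(⟸) This inclusion fails. Take A = {1}, B = ∅; then 1 ∈ (B ∪ A) ∖ B but 1 ∉ (B ∖ A) ∖ (B ∩ A).

Neither inclusion holds.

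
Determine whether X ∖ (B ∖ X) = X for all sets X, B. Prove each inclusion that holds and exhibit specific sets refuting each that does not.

(⟸) Let x ∈ X. Then either x ∈ X and x ∉ B; or x ∈ X ∩ B. In each case x ∈ X ∖ (B ∖ X), so X ⊆ X ∖ (B ∖ X).

(⟹) Let x ∈ X ∖ (B ∖ X). Then either x ∈ X and x ∉ B; or x ∈ X ∩ B. In each case x ∈ X, so X ∖ (B ∖ X) ⊆ X.

The two sets are equal.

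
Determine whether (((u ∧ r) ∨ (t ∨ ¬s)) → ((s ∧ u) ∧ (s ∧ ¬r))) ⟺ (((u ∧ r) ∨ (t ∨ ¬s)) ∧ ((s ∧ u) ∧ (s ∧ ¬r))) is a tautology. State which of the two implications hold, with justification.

Only the converse holds.

(⇒) This fails. Under u = F, r = F, t = F, s = T, the left side is true but the right side is false.

(⇐) Assume the antecedent. If u is true, the antecedent forces (u = T, r = F, t = T, s = T), and the consequent holds there. If u is false, the antecedent cannot hold. Either way the consequent holds.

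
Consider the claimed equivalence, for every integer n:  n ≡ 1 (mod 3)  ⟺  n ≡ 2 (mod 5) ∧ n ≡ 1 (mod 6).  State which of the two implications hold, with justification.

The forward direction fails; the converse holds.

(←) If n ≡ 2 (mod 5) and n ≡ 1 (mod 6), then by the Chinese remainder theorem n ≡ 7 (mod 30). Since 7 ≡ 1 (mod 3) and 3 ∣ 30, we get n ≡ 1 (mod 3).

(→) This fails: n = 1 gives 1 ≡ 1 (mod 3) but 1 ≡ 1 (mod 5), so the conjunction on the right does not hold.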